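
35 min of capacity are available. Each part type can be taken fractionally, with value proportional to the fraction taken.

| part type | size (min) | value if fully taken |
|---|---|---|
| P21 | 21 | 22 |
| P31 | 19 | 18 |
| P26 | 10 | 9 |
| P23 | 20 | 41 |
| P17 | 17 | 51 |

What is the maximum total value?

Best value per unit of size first: P17 51/17≈3, P23 41/20≈2.05, P21 22/21≈1.05, P31 18/19≈0.947, P26 9/10≈0.9.
Take all of P17 (17 min, value 51) → 18 min left.
Only 18 min remain; take 18/20 of P23 for value 41×18/20 = 36.9.
Total value = 87.9.

87.9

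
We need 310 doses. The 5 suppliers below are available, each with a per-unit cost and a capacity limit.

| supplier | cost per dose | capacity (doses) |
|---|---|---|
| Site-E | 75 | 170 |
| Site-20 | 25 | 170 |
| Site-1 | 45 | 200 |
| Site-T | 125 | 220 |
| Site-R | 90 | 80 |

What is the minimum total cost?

Use suppliers in increasing cost order.
Site-20 (25): use full 170 → 140 doses to go.
Site-1 (45): take the remaining 140 → done.
Site-E, Site-R, Site-T: unused.
Cost = 170×25 + 140×45 = 10550.

10550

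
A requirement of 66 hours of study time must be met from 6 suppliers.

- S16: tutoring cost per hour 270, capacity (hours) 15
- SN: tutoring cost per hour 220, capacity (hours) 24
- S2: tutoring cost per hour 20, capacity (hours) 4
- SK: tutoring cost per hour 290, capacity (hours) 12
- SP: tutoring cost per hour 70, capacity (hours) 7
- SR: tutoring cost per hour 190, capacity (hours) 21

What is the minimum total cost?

Use suppliers in increasing cost order.
S2 at 20: take all 4 hours ; 62 still needed.
SP at 70: take all 7 hours ; 55 still needed.
SR at 190: take all 21 hours ; 34 still needed.
SN at 220: take all 24 hours ; 10 still needed.
S16 (270): take the remaining 10 ; done.
SK: unused.
Cost = 4×20 + 7×70 + 21×190 + 24×220 + 10×270 = 12540.

12540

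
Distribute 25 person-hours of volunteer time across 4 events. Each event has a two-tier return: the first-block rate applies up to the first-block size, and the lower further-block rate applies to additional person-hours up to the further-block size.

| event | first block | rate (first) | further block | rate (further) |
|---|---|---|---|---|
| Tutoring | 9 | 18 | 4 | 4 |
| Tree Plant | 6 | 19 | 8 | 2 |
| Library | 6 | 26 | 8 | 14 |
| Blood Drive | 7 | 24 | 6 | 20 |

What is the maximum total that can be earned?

558

Rank every tier by rate: Library/first 26 > Blood Drive/first 24 > Blood Drive/second 20 > Tree Plant/first 19 > Tutoring/first 18 > Library/second 14 > Tutoring/second 4 > Tree Plant/second 2.
Library first at 26: fill all 6 ; 19 left.
Blood Drive first at 24: fill all 7 ; 12 left.
Fill Blood Drive second block (6 at 20) ; 6 left.
Tree Plant first at 19: fill all 6 ; 0 left.
Total = 26×6 + 24×7 + 20×6 + 19×6 = 558.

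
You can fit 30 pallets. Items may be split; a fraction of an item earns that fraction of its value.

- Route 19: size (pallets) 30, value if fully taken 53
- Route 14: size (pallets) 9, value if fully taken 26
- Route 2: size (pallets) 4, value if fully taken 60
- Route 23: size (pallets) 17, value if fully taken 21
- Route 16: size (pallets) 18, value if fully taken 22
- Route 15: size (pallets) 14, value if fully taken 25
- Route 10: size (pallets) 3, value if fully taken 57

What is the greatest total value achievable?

168

Rank by value-to-size ratio: Route 10 57/3≈19, Route 2 60/4≈15, Route 14 26/9≈2.89, Route 15 25/14≈1.79, Route 19 53/30≈1.77, Route 23 21/17≈1.24, Route 16 22/18≈1.22.
Route 10: take in full, 3 pallets for value 57 → 27 left.
Route 2: take in full, 4 pallets for value 60 → 23 left.
All 9 pallets of Route 14 fit (value 26) → 14 remain.
Take all of Route 15 (14 pallets, value 25) → 0 pallets left.
Total value = 168.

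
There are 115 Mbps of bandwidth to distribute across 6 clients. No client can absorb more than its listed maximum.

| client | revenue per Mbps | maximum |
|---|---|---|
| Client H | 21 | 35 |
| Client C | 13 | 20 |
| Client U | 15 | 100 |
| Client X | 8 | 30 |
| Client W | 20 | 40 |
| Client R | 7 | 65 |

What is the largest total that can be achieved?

Order the clients by revenue per Mbps: Client H 21 > Client W 20 > Client U 15 > Client C 13 > Client X 8 > Client R 7.
Client H takes 35 to reach its cap of 35 → 80 left.
Give Client W 40 to hit its cap of 40 → 40 left.
Client U has room for 100 but only 40 remain, so it gets 40.
Total = 21×35 + 15×40 + 20×40 = 2135.

2135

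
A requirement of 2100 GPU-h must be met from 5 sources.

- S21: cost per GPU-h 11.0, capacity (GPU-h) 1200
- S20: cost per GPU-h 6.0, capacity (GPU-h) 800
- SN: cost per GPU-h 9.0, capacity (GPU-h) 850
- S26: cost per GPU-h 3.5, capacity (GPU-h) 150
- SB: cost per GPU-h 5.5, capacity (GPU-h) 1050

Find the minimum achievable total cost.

12000

Fill from the cheapest source first.
S26 at 3.5: take all 150 GPU-h → 1950 still needed.
SB (5.5): use full 1050 → 900 GPU-h to go.
S20 (6.0): use full 800 → 100 GPU-h to go.
SN (9.0): take the remaining 100 → done.
S21: unused.
Cost = 150×3.5 + 1050×5.5 + 800×6.0 + 100×9.0 = 12000.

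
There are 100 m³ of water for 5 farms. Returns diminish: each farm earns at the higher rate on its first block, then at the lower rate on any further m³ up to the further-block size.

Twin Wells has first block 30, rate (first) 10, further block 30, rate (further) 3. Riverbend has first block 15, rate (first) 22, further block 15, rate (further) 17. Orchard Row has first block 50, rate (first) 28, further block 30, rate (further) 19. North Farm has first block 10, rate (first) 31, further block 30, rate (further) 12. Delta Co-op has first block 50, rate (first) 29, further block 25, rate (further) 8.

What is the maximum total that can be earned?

Rank every tier by rate: North Farm/first 31 > Delta Co-op/first 29 > Orchard Row/first 28 > Riverbend/first 22 > Orchard Row/second 19 > Riverbend/second 17 > North Farm/second 12 > Twin Wells/first 10 > Delta Co-op/second 8 > Twin Wells/second 3.
Fill North Farm first block (10 at 31) — 90 left.
Delta Co-op first at 29: fill all 50 — 40 left.
40 remain; put them into Orchard Row first at 28.
Total = 31×10 + 29×50 + 28×40 = 2880.

2880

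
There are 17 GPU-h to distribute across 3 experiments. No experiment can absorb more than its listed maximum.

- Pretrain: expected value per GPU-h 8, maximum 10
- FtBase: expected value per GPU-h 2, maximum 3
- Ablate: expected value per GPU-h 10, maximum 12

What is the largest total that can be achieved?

160

Highest expected value per GPU-h first: Ablate 10 > Pretrain 8 > FtBase 2.
Ablate takes 12 to reach its cap of 12 — 5 left.
Pretrain: +5 (room for 10) → 5. Pool exhausted.
Total = 8×5 + 10×12 = 160.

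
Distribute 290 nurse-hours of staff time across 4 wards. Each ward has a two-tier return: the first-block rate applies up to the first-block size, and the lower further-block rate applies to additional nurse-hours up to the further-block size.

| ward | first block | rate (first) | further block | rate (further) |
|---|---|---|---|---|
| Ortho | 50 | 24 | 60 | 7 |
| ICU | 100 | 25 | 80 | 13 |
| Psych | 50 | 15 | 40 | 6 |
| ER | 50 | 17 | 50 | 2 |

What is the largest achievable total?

5820

Rank every tier by rate: ICU/first 25 > Ortho/first 24 > ER/first 17 > Psych/first 15 > ICU/second 13 > Ortho/second 7 > Psych/second 6 > ER/second 2.
ICU/first (25): +100 — 190 left.
Ortho/first (24): +50 — 140 left.
Fill ER first block (50 at 17) — 90 left.
Fill Psych first block (50 at 15) — 40 left.
ICU second at 13: only 40 left, fill 40.
Total = 25×100 + 24×50 + 17×50 + 15×50 + 13×40 = 5820.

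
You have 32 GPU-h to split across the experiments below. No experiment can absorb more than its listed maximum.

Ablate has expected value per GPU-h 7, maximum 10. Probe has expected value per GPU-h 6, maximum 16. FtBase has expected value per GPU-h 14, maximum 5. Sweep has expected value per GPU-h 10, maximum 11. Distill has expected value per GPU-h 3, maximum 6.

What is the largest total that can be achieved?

Rank by expected value per GPU-h: FtBase 14 > Sweep 10 > Ablate 7 > Probe 6 > Distill 3.
FtBase takes 5 to reach its cap of 5 → 27 left.
Sweep takes 11 to reach its cap of 11 → 16 left.
Ablate takes 10 to reach its cap of 10 → 6 left.
Probe: +6 (room for 16) → 6. Pool exhausted.
Total = 7×10 + 6×6 + 14×5 + 10×11 = 286.

286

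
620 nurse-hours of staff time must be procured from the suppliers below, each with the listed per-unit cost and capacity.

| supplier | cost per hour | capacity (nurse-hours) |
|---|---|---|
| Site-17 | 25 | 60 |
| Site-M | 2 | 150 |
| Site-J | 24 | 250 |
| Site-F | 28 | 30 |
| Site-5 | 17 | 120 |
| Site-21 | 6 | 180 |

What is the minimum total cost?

7500

Fill from the cheapest supplier first.
Site-M (2): use full 150 ; 470 nurse-hours to go.
Site-21 (6): use full 180 ; 290 nurse-hours to go.
Take 120 from Site-5 at 17 ; need 170 more.
Site-J at 24: take 170 of its 250 ; requirement met.
Site-17, Site-F: unused.
Cost = 150×2 + 180×6 + 120×17 + 170×24 = 7500.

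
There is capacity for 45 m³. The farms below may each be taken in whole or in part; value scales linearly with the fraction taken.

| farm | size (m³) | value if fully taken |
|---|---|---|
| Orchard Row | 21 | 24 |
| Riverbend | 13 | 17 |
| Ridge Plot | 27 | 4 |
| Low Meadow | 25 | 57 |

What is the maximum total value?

82

Sort by value density: Low Meadow 57/25≈2.28, Riverbend 17/13≈1.31, Orchard Row 24/21≈1.14, Ridge Plot 4/27≈0.148.
Low Meadow: take in full, 25 m³ for value 57 → 20 left.
All 13 m³ of Riverbend fit (value 17) → 7 remain.
Only 7 m³ remain; take 7/21 of Orchard Row for value 24×7/21 = 8.
Total value = 82.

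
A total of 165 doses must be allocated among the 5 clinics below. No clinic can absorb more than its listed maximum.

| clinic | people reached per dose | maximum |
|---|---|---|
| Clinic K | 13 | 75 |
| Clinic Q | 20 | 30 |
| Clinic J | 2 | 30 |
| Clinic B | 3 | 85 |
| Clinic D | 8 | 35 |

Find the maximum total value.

Rank by people reached per dose: Clinic Q 20 > Clinic K 13 > Clinic D 8 > Clinic B 3 > Clinic J 2.
Clinic Q: +30 to 30 (cap) ; 135 left.
Clinic K takes 75 to reach its cap of 75 ; 60 left.
Give Clinic D 35 to hit its cap of 35 ; 25 left.
Only 25 left; Clinic B takes them to reach 25.
Total = 13×75 + 20×30 + 3×25 + 8×35 = 1930.

1930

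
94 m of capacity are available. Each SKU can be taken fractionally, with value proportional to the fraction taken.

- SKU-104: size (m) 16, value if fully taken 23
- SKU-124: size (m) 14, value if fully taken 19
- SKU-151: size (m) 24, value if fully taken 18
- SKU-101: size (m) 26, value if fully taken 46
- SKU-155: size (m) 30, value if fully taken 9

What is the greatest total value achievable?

Sort by value density: SKU-101 46/26≈1.77, SKU-104 23/16≈1.44, SKU-124 19/14≈1.36, SKU-151 18/24≈0.75, SKU-155 9/30≈0.3.
SKU-101: take in full, 26 m for value 46 ; 68 left.
Take all of SKU-104 (16 m, value 23) ; 52 m left.
All 14 m of SKU-124 fit (value 19) ; 38 remain.
Take all of SKU-151 (24 m, value 18) ; 14 m left.
Only 14 m remain; take 14/30 of SKU-155 for value 9×14/30 = 4.2.
Total value = 110.2.

110.2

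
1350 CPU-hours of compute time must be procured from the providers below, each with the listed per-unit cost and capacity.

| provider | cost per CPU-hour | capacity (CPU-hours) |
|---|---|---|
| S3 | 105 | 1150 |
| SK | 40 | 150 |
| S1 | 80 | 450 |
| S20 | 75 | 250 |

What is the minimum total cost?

113250

Use providers in increasing cost order.
SK (40): use full 150 ; 1200 CPU-hours to go.
Take 250 from S20 at 75 ; need 950 more.
S1 at 80: take all 450 CPU-hours ; 500 still needed.
Take 500 from S3 at 105 to finish.
Cost = 150×40 + 250×75 + 450×80 + 500×105 = 113250.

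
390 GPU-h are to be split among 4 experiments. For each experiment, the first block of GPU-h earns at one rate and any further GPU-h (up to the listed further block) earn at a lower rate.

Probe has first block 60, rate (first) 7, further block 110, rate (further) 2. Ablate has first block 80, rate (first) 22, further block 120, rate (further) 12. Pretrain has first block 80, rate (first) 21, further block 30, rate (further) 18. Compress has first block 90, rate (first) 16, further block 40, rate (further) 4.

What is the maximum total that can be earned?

Rank every tier by rate: Ablate/T1 22 > Pretrain/T1 21 > Pretrain/T2 18 > Compress/T1 16 > Ablate/T2 12 > Probe/T1 7 > Compress/T2 4 > Probe/T2 2.
Ablate T1 at 22: fill all 80 → 310 left.
Pretrain/T1 (21): +80 → 230 left.
Pretrain/T2 (18): +30 → 200 left.
Fill Compress T1 block (90 at 16) → 110 left.
Ablate/T2: +110 of 120 at 12; pool empty.
Total = 22×80 + 21×80 + 18×30 + 16×90 + 12×110 = 6740.

6740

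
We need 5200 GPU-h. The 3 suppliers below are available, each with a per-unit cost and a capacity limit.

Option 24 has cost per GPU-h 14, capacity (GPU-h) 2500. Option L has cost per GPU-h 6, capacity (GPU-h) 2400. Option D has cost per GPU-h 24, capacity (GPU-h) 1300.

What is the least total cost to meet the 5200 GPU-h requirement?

56600

Fill from the cheapest supplier first.
Take 2400 from Option L at 6 ; need 2800 more.
Option 24 (14): use full 2500 ; 300 GPU-h to go.
Option D (24): take the remaining 300 ; done.
Cost = 2400×6 + 2500×14 + 300×24 = 56600.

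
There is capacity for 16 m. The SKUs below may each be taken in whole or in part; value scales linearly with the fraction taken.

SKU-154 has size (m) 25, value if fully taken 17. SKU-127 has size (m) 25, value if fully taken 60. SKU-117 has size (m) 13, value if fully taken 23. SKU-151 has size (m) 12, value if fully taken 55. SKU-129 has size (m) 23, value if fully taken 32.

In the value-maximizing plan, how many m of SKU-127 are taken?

4

Rank by value-to-size ratio: SKU-151 55/12≈4.58, SKU-127 60/25≈2.4, SKU-117 23/13≈1.77, SKU-129 32/23≈1.39, SKU-154 17/25≈0.68.
Take all of SKU-151 (12 m, value 55) — 4 m left.
Only 4 m remain; take 4/25 of SKU-127 for value 60×4/25 = 9.6.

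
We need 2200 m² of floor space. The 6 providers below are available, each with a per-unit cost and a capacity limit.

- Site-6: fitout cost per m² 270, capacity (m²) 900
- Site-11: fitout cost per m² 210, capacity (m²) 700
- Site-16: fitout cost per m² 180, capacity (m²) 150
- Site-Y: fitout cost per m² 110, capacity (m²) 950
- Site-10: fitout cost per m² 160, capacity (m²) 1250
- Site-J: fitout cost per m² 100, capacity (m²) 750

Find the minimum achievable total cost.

Use providers in increasing cost order.
Site-J at 100: take all 750 m² ; 1450 still needed.
Site-Y (110): use full 950 ; 500 m² to go.
Take 500 from Site-10 at 160 to finish.
Site-16, Site-11, Site-6: unused.
Cost = 750×100 + 950×110 + 500×160 = 259500.

259500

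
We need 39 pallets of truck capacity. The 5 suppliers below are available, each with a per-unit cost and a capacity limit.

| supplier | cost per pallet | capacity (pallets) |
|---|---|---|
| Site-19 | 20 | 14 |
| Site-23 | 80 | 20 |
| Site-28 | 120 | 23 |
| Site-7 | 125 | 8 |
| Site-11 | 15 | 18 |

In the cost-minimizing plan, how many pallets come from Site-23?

Cheapest first:
Site-11 at 15: take all 18 pallets ; 21 still needed.
Take 14 from Site-19 at 20 ; need 7 more.
Site-23 at 80: take 7 of its 20 ; requirement met.
Site-28, Site-7: unused.

7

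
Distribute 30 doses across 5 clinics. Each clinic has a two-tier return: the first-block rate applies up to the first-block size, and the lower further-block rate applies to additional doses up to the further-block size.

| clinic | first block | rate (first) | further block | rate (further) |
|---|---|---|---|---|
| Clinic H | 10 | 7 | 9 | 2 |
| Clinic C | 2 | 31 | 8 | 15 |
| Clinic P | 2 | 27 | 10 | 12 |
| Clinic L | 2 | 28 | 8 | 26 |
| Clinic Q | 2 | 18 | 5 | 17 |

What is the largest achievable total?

Treat each block as its own option and order by rate: Clinic C/first 31 > Clinic L/first 28 > Clinic P/first 27 > Clinic L/second 26 > Clinic Q/first 18 > Clinic Q/second 17 > Clinic C/second 15 > Clinic P/second 12 > Clinic H/first 7 > Clinic H/second 2.
Clinic C first at 31: fill all 2 ; 28 left.
Clinic L first at 28: fill all 2 ; 26 left.
Clinic P/first (27): +2 ; 24 left.
Fill Clinic L second block (8 at 26) ; 16 left.
Clinic Q/first (18): +2 ; 14 left.
Fill Clinic Q second block (5 at 17) ; 9 left.
Clinic C second at 15: fill all 8 ; 1 left.
1 remain; put them into Clinic P second at 12.
Total = 31×2 + 28×2 + 27×2 + 26×8 + 18×2 + 17×5 + 15×8 + 12×1 = 633.

633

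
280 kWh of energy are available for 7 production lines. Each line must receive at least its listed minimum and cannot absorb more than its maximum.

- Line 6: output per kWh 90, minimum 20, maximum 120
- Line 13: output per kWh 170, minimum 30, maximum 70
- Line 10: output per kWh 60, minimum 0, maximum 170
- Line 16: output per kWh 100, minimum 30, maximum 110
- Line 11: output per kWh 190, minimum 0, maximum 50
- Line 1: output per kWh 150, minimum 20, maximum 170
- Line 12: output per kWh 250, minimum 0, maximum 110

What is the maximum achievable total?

53300

Meeting every minimum uses 20+30+0+30+0+20+0 = 100 kWh, leaving 180.
Highest output per kWh first: Line 12 250 > Line 11 190 > Line 13 170 > Line 1 150 > Line 16 100 > Line 6 90 > Line 10 60.
Line 12 takes 110 more to reach its cap of 110 ; 70 left.
Line 11: +50 to 50 (cap) ; 20 left.
Line 13 has room for 40 more but only 20 remain, so it gets 50.
Total = 90×20 + 170×50 + 100×30 + 190×50 + 150×20 + 250×110 = 53300.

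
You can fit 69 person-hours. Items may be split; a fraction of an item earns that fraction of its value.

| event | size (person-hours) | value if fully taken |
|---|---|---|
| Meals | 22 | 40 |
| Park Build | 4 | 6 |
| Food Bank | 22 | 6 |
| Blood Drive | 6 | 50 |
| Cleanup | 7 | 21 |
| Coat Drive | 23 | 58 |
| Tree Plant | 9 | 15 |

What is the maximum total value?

187

Best value per unit of size first: Blood Drive 50/6≈8.33, Cleanup 21/7≈3, Coat Drive 58/23≈2.52, Meals 40/22≈1.82, Tree Plant 15/9≈1.67, Park Build 6/4≈1.5, Food Bank 6/22≈0.273.
Blood Drive: take in full, 6 person-hours for value 50 ; 63 left.
All 7 person-hours of Cleanup fit (value 21) ; 56 remain.
Coat Drive: take in full, 23 person-hours for value 58 ; 33 left.
Meals: take in full, 22 person-hours for value 40 ; 11 left.
Tree Plant: take in full, 9 person-hours for value 15 ; 2 left.
Only 2 person-hours remain; take 2/4 of Park Build for value 6×2/4 = 3.
Total value = 187.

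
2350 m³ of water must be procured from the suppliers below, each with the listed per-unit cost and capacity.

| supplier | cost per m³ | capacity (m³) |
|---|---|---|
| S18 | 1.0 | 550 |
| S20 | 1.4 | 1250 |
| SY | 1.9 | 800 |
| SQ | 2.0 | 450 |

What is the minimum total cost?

Cheapest first:
S18 at 1.0: take all 550 m³ ; 1800 still needed.
S20 (1.4): use full 1250 ; 550 m³ to go.
Take 550 from SY at 1.9 to finish.
SQ: unused.
Cost = 550×1.0 + 1250×1.4 + 550×1.9 = 3345.

3345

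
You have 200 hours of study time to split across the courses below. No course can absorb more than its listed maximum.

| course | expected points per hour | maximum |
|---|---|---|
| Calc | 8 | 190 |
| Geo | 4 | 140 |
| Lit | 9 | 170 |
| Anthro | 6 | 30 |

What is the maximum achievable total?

1770

Rank by expected points per hour: Lit 9 > Calc 8 > Anthro 6 > Geo 4.
Lit takes 170 to reach its cap of 170 — 30 left.
Calc has room for 190 but only 30 remain, so it gets 30.
Total = 8×30 + 9×170 = 1770.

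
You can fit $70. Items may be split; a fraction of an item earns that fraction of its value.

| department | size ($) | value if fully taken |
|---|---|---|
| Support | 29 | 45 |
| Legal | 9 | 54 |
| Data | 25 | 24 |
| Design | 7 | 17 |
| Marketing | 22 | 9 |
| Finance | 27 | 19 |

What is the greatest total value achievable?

Rank by value-to-size ratio: Legal 54/9≈6, Design 17/7≈2.43, Support 45/29≈1.55, Data 24/25≈0.96, Finance 19/27≈0.704, Marketing 9/22≈0.409.
Legal: take in full, 9 $ for value 54 ; 61 left.
Design: take in full, 7 $ for value 17 ; 54 left.
All 29 $ of Support fit (value 45) ; 25 remain.
All 25 $ of Data fit (value 24) ; 0 remain.
Total value = 140.

140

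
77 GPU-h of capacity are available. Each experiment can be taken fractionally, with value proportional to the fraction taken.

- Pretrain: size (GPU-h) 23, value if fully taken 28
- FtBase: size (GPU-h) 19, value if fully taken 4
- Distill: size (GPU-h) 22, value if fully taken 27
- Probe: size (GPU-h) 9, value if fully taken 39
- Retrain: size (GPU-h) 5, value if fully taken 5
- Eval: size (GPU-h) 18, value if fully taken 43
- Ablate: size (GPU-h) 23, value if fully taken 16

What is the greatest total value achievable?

142

Sort by value density: Probe 39/9≈4.33, Eval 43/18≈2.39, Distill 27/22≈1.23, Pretrain 28/23≈1.22, Retrain 5/5≈1, Ablate 16/23≈0.696, FtBase 4/19≈0.211.
All 9 GPU-h of Probe fit (value 39) ; 68 remain.
All 18 GPU-h of Eval fit (value 43) ; 50 remain.
Take all of Distill (22 GPU-h, value 27) ; 28 GPU-h left.
All 23 GPU-h of Pretrain fit (value 28) ; 5 remain.
All 5 GPU-h of Retrain fit (value 5) ; 0 remain.
Total value = 142.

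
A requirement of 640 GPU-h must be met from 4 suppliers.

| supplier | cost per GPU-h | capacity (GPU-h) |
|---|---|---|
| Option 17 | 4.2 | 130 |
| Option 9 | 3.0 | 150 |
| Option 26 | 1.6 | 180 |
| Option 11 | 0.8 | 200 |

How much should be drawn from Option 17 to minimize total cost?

Cheapest first:
Take 200 from Option 11 at 0.8 ; need 440 more.
Take 180 from Option 26 at 1.6 ; need 260 more.
Option 9 (3.0): use full 150 ; 110 GPU-h to go.
Take 110 from Option 17 at 4.2 to finish.

110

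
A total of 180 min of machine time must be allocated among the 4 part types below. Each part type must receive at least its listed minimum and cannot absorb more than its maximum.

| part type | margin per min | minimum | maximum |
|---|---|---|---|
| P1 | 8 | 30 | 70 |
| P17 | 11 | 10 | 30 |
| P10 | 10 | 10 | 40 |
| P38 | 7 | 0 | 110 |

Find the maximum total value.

1570

Meeting every minimum uses 30+10+10+0 = 50 min, leaving 130.
Order the part types by margin per min: P17 11 > P10 10 > P1 8 > P38 7.
P17 takes 20 more to reach its cap of 30 → 110 left.
Give P10 30 more to hit its cap of 40 → 80 left.
Give P1 40 more to hit its cap of 70 → 40 left.
P38 has room for 110 more but only 40 remain, so it gets 40.
Total = 8×70 + 11×30 + 10×40 + 7×40 = 1570.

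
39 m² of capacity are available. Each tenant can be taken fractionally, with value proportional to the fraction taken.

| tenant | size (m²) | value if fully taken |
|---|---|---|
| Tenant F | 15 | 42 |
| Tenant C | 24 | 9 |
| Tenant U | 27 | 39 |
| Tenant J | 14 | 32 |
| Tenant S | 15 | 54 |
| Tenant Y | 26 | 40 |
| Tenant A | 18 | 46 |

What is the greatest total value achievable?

Rank by value-to-size ratio: Tenant S 54/15≈3.6, Tenant F 42/15≈2.8, Tenant A 46/18≈2.56, Tenant J 32/14≈2.29, Tenant Y 40/26≈1.54, Tenant U 39/27≈1.44, Tenant C 9/24≈0.375.
All 15 m² of Tenant S fit (value 54) → 24 remain.
Tenant F: take in full, 15 m² for value 42 → 9 left.
9 m² left: a 9/18 share of Tenant A gives 46×9/18 = 23.
Total value = 119.

119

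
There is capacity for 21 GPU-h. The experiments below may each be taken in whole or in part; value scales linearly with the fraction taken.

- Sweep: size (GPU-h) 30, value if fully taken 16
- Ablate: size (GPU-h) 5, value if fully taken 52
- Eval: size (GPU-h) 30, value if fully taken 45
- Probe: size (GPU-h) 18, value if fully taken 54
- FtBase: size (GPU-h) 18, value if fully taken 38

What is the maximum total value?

Sort by value density: Ablate 52/5≈10.4, Probe 54/18≈3, FtBase 38/18≈2.11, Eval 45/30≈1.5, Sweep 16/30≈0.533.
All 5 GPU-h of Ablate fit (value 52) ; 16 remain.
Fill the last 16 GPU-h with part of Probe: 16/18 of it earns 48.
Total value = 100.

100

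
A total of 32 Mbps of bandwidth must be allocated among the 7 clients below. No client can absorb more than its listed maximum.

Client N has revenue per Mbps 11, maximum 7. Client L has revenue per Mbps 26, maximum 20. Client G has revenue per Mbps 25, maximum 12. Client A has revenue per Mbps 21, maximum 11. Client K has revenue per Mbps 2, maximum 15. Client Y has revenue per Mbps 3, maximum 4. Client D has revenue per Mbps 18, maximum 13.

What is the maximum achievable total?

820

Order the clients by revenue per Mbps: Client L 26 > Client G 25 > Client A 21 > Client D 18 > Client N 11 > Client Y 3 > Client K 2.
Give Client L 20 to hit its cap of 20 — 12 left.
Give Client G 12 to hit its cap of 12 — 0 left.
Total = 26×20 + 25×12 = 820.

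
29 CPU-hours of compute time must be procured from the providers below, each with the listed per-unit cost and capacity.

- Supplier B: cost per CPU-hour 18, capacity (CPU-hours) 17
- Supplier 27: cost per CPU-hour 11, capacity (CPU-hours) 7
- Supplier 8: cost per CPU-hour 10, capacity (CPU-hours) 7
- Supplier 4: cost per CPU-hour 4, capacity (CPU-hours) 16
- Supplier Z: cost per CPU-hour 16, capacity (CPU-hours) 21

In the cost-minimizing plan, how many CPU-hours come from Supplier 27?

Use providers in increasing cost order.
Take 16 from Supplier 4 at 4 → need 13 more.
Take 7 from Supplier 8 at 10 → need 6 more.
Supplier 27 (11): take the remaining 6 → done.
Supplier Z, Supplier B: unused.

6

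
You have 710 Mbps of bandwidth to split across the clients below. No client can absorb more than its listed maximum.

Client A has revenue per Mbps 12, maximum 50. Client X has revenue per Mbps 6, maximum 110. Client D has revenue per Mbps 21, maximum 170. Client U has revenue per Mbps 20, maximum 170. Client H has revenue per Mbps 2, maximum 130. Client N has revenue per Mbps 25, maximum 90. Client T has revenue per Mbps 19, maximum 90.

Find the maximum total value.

Rank by revenue per Mbps: Client N 25 > Client D 21 > Client U 20 > Client T 19 > Client A 12 > Client X 6 > Client H 2.
Client N: +90 to 90 (cap) — 620 left.
Give Client D 170 to hit its cap of 170 — 450 left.
Client U: +170 to 170 (cap) — 280 left.
Give Client T 90 to hit its cap of 90 — 190 left.
Client A takes 50 to reach its cap of 50 — 140 left.
Client X takes 110 to reach its cap of 110 — 30 left.
Client H has room for 130 but only 30 remain, so it gets 30.
Total = 12×50 + 6×110 + 21×170 + 20×170 + 2×30 + 25×90 + 19×90 = 12250.

12250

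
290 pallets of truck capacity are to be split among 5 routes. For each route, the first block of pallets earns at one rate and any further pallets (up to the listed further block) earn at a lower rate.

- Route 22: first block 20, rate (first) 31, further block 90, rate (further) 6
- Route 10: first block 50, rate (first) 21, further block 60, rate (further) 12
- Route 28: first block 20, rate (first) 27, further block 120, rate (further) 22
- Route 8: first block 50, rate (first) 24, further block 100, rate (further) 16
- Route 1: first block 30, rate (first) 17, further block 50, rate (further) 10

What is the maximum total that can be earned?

6560

Order all 10 blocks by rate: Route 22/T1 31 > Route 28/T1 27 > Route 8/T1 24 > Route 28/T2 22 > Route 10/T1 21 > Route 1/T1 17 > Route 8/T2 16 > Route 10/T2 12 > Route 1/T2 10 > Route 22/T2 6.
Route 22 T1 at 31: fill all 20 — 270 left.
Route 28 T1 at 27: fill all 20 — 250 left.
Fill Route 8 T1 block (50 at 24) — 200 left.
Route 28 T2 at 22: fill all 120 — 80 left.
Route 10 T1 at 21: fill all 50 — 30 left.
Fill Route 1 T1 block (30 at 17) — 0 left.
Total = 31×20 + 27×20 + 24×50 + 22×120 + 21×50 + 17×30 = 6560.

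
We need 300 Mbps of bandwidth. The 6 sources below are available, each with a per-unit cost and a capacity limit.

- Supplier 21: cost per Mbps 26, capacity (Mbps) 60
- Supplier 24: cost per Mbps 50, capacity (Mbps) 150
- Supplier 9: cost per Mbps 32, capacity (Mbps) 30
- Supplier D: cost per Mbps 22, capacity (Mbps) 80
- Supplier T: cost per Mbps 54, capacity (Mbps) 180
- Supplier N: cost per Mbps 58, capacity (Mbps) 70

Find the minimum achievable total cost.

10780

Use sources in increasing cost order.
Take 80 from Supplier D at 22 — need 220 more.
Take 60 from Supplier 21 at 26 — need 160 more.
Take 30 from Supplier 9 at 32 — need 130 more.
Supplier 24 at 50: take 130 of its 150 — requirement met.
Supplier T, Supplier N: unused.
Cost = 80×22 + 60×26 + 30×32 + 130×50 = 10780.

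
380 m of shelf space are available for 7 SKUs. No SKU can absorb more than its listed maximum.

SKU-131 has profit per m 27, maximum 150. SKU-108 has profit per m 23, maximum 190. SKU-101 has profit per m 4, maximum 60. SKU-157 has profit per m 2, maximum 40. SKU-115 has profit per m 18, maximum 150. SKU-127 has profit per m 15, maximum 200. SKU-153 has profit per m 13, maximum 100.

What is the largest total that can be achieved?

Highest profit per m first: SKU-131 27 > SKU-108 23 > SKU-115 18 > SKU-127 15 > SKU-153 13 > SKU-101 4 > SKU-157 2.
SKU-131: +150 to 150 (cap) → 230 left.
SKU-108 takes 190 to reach its cap of 190 → 40 left.
Only 40 left; SKU-115 takes them to reach 40.
Total = 27×150 + 23×190 + 18×40 = 9140.

9140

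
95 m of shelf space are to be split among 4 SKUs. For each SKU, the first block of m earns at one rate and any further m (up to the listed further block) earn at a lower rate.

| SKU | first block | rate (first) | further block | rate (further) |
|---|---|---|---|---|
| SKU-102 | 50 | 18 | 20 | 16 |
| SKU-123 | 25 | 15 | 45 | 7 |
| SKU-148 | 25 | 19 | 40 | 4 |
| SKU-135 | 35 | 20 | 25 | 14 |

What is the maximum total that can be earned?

1805

Treat each block as its own option and order by rate: SKU-135/first 20 > SKU-148/first 19 > SKU-102/first 18 > SKU-102/second 16 > SKU-123/first 15 > SKU-135/second 14 > SKU-123/second 7 > SKU-148/second 4.
Fill SKU-135 first block (35 at 20) ; 60 left.
SKU-148 first at 19: fill all 25 ; 35 left.
35 remain; put them into SKU-102 first at 18.
Total = 20×35 + 19×25 + 18×35 = 1805.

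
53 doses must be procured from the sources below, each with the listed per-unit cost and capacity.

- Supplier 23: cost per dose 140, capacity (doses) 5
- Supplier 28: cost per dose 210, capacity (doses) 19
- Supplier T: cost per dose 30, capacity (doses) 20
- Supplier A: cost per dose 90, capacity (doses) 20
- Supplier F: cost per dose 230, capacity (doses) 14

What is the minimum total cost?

4780

Fill from the cheapest source first.
Take 20 from Supplier T at 30 — need 33 more.
Supplier A (90): use full 20 — 13 doses to go.
Supplier 23 at 140: take all 5 doses — 8 still needed.
Take 8 from Supplier 28 at 210 to finish.
Supplier F: unused.
Cost = 20×30 + 20×90 + 5×140 + 8×210 = 4780.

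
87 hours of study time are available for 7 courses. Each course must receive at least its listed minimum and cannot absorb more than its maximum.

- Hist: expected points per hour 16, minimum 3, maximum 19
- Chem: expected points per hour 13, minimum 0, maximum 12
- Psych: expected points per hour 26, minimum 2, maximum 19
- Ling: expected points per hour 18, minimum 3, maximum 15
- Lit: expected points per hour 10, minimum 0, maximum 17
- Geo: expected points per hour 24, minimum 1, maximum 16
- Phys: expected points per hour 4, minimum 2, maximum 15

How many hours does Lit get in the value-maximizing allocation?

Meeting every minimum uses 3+0+2+3+0+1+2 = 11 hours, leaving 76.
Order the courses by expected points per hour: Psych 26 > Geo 24 > Ling 18 > Hist 16 > Chem 13 > Lit 10 > Phys 4.
Psych takes 17 more to reach its cap of 19 — 59 left.
Geo: +15 to 16 (cap) — 44 left.
Give Ling 12 more to hit its cap of 15 — 32 left.
Hist takes 16 more to reach its cap of 19 — 16 left.
Chem takes 12 more to reach its cap of 12 — 4 left.
Only 4 left; Lit takes them to reach 4.

4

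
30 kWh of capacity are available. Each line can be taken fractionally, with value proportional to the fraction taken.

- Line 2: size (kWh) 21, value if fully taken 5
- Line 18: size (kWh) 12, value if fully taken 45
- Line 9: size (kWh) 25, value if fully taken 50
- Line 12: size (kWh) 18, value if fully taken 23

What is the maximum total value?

Sort by value density: Line 18 45/12≈3.75, Line 9 50/25≈2, Line 12 23/18≈1.28, Line 2 5/21≈0.238.
All 12 kWh of Line 18 fit (value 45) — 18 remain.
Fill the last 18 kWh with part of Line 9: 18/25 of it earns 36.
Total value = 81.

81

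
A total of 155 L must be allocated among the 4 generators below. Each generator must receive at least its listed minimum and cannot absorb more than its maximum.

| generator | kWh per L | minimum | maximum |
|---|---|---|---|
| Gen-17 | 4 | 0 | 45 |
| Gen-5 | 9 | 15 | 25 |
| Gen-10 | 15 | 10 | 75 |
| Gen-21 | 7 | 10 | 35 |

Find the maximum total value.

Meeting every minimum uses 0+15+10+10 = 35 L, leaving 120.
Rank by kWh per L: Gen-10 15 > Gen-5 9 > Gen-21 7 > Gen-17 4.
Give Gen-10 65 more to hit its cap of 75 → 55 left.
Gen-5: +10 to 25 (cap) → 45 left.
Give Gen-21 25 more to hit its cap of 35 → 20 left.
Only 20 left; Gen-17 takes them to reach 20.
Total = 4×20 + 9×25 + 15×75 + 7×35 = 1675.

1675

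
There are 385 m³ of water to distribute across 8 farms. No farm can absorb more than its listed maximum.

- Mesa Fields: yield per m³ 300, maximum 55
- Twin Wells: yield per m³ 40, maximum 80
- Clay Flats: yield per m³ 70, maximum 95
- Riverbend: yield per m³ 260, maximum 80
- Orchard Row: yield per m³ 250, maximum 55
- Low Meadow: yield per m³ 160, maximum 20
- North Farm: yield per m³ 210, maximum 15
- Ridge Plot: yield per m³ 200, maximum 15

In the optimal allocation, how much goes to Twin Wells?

50

Highest yield per m³ first: Mesa Fields 300 > Riverbend 260 > Orchard Row 250 > North Farm 210 > Ridge Plot 200 > Low Meadow 160 > Clay Flats 70 > Twin Wells 40.
Mesa Fields: +55 to 55 (cap) ; 330 left.
Riverbend: +80 to 80 (cap) ; 250 left.
Give Orchard Row 55 to hit its cap of 55 ; 195 left.
North Farm: +15 to 15 (cap) ; 180 left.
Ridge Plot: +15 to 15 (cap) ; 165 left.
Low Meadow: +20 to 20 (cap) ; 145 left.
Clay Flats: +95 to 95 (cap) ; 50 left.
Twin Wells: +50 (room for 80) → 50. Pool exhausted.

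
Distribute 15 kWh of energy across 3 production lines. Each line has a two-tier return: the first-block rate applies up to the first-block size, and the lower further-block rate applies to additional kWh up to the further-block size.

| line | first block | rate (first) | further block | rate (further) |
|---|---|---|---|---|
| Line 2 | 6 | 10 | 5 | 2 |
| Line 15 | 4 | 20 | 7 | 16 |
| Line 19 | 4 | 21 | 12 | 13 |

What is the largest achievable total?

Treat each block as its own option and order by rate: Line 19/tier1 21 > Line 15/tier1 20 > Line 15/tier2 16 > Line 19/tier2 13 > Line 2/tier1 10 > Line 2/tier2 2.
Line 19/tier1 (21): +4 — 11 left.
Fill Line 15 tier1 block (4 at 20) — 7 left.
Line 15/tier2 (16): +7 — 0 left.
Total = 21×4 + 20×4 + 16×7 = 276.

276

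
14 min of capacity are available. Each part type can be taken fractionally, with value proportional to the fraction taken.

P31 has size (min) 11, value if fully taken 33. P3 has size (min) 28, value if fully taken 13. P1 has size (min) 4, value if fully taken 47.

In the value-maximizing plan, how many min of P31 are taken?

10

Rank by value-to-size ratio: P1 47/4≈11.8, P31 33/11≈3, P3 13/28≈0.464.
P1: take in full, 4 min for value 47 → 10 left.
Fill the last 10 min with part of P31: 10/11 of it earns 30.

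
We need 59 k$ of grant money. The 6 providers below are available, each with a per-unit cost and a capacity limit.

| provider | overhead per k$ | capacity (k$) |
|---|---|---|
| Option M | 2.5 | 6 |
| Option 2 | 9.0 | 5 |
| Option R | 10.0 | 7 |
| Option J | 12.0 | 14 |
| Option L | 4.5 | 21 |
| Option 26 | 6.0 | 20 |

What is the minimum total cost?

Cheapest first:
Option M (2.5): use full 6 — 53 k$ to go.
Take 21 from Option L at 4.5 — need 32 more.
Take 20 from Option 26 at 6.0 — need 12 more.
Option 2 at 9.0: take all 5 k$ — 7 still needed.
Option R (10.0): use full 7 — 0 k$ to go.
Option J: unused.
Cost = 6×2.5 + 21×4.5 + 20×6.0 + 5×9.0 + 7×10.0 = 344.5.

344.5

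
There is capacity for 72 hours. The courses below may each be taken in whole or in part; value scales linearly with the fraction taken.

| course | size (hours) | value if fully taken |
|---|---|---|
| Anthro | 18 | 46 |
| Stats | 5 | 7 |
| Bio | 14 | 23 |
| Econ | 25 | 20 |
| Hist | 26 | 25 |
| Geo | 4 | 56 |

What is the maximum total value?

Sort by value density: Geo 56/4≈14, Anthro 46/18≈2.56, Bio 23/14≈1.64, Stats 7/5≈1.4, Hist 25/26≈0.962, Econ 20/25≈0.8.
Geo: take in full, 4 hours for value 56 → 68 left.
All 18 hours of Anthro fit (value 46) → 50 remain.
Bio: take in full, 14 hours for value 23 → 36 left.
All 5 hours of Stats fit (value 7) → 31 remain.
Take all of Hist (26 hours, value 25) → 5 hours left.
Fill the last 5 hours with part of Econ: 5/25 of it earns 4.
Total value = 161.

161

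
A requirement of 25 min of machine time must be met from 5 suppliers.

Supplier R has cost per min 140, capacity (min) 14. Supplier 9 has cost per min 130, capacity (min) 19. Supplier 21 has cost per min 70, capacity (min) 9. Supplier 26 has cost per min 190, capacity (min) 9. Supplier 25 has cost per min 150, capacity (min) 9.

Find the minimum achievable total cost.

Use suppliers in increasing cost order.
Supplier 21 (70): use full 9 ; 16 min to go.
Supplier 9 (130): take the remaining 16 ; done.
Supplier R, Supplier 25, Supplier 26: unused.
Cost = 9×70 + 16×130 = 2710.

2710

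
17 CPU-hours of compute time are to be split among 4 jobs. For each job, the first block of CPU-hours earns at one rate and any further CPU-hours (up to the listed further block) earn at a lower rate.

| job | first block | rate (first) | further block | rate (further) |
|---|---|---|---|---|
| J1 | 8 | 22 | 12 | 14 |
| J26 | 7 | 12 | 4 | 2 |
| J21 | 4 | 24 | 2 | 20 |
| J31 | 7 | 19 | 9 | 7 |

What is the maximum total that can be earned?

Treat each block as its own option and order by rate: J21/first 24 > J1/first 22 > J21/second 20 > J31/first 19 > J1/second 14 > J26/first 12 > J31/second 7 > J26/second 2.
Fill J21 first block (4 at 24) ; 13 left.
Fill J1 first block (8 at 22) ; 5 left.
Fill J21 second block (2 at 20) ; 3 left.
J31 first at 19: only 3 left, fill 3.
Total = 24×4 + 22×8 + 20×2 + 19×3 = 369.

369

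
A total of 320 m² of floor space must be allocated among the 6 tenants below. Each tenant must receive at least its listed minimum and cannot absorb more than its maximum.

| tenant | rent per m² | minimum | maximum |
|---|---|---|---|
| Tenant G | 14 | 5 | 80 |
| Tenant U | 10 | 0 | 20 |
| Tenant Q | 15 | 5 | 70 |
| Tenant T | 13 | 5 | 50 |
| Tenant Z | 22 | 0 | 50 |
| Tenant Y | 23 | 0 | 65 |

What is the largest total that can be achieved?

Meeting every minimum uses 5+0+5+5+0+0 = 15 m², leaving 305.
Highest rent per m² first: Tenant Y 23 > Tenant Z 22 > Tenant Q 15 > Tenant G 14 > Tenant T 13 > Tenant U 10.
Give Tenant Y 65 more to hit its cap of 65 ; 240 left.
Give Tenant Z 50 more to hit its cap of 50 ; 190 left.
Give Tenant Q 65 more to hit its cap of 70 ; 125 left.
Give Tenant G 75 more to hit its cap of 80 ; 50 left.
Tenant T: +45 to 50 (cap) ; 5 left.
Tenant U: +5 (room for 20) → 5. Pool exhausted.
Total = 14×80 + 10×5 + 15×70 + 13×50 + 22×50 + 23×65 = 5465.

5465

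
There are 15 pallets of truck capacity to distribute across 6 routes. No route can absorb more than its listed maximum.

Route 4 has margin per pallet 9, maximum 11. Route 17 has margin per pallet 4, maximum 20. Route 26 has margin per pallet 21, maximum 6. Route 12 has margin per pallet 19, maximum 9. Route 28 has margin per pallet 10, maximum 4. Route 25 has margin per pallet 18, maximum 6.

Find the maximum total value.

297

Order the routes by margin per pallet: Route 26 21 > Route 12 19 > Route 25 18 > Route 28 10 > Route 4 9 > Route 17 4.
Route 26: +6 to 6 (cap) → 9 left.
Give Route 12 9 to hit its cap of 9 → 0 left.
Total = 21×6 + 19×9 = 297.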